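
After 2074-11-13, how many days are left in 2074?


Day of year: 317 of 365
Remaining = 365 - 317

48 days


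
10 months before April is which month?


April is month 4
4 - 10 = -6; wrap: -6 + 12 = 6

June


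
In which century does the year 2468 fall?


Century = (year - 1) // 100 + 1
= (2468 - 1) // 100 + 1
= 2467 // 100 + 1
= 24 + 1

25th century


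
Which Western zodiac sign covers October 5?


Date: October 5
Conventional tropical zodiac dates: Libra from September 23 onward; Scorpio starts October 23
October 5 falls within the Libra range

Libra


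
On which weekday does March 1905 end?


March 1905 has 31 days
Anchor: Jan 1, 1905. With p = 1905 - 1 = 1904: (p + p//4 - p//100 + p//400) mod 7 = (1904 + 476 - 19 + 4) mod 7 = 2365 mod 7 = 6 -> Sunday (Mon=0 ... Sun=6)
Days before March (Jan-Feb): 59; March 1 index = (6 + 59) mod 7 = 2 -> Wednesday
Last day offset: 31 - 1 = 30 days
Weekday index = (2 + 30) mod 7 = 4

Friday, March 31


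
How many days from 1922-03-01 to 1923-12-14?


From 1922-03-01 to 1923-12-14
1922-03-01: days before March = 31 + 28 = 59 (1922 is not a leap year); day of year = 59 + 1 = 60
1923-12-14: days before December = 31 + 28 + 31 + 30 + 31 + 30 + 31 + 31 + 30 + 31 + 30 = 334 (1923 is not a leap year); day of year = 334 + 14 = 348
Rest of 1922: 365 - 60 = 305
Total = 305 + 348 = 653

653 days


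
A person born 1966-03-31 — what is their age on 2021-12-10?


Birth: 1966-03-31
Reference: 2021-12-10
Year difference: 2021 - 1966 = 55

55 years old


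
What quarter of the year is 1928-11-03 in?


Month: November (month 11)
Q1: Jan-Mar, Q2: Apr-Jun, Q3: Jul-Sep, Q4: Oct-Dec

Q4


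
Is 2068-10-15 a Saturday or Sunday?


Anchor: Jan 1, 2068. With p = 2068 - 1 = 2067: (p + p//4 - p//100 + p//400) mod 7 = (2067 + 516 - 20 + 5) mod 7 = 2568 mod 7 = 6 -> Sunday (Mon=0 ... Sun=6)
Day of year: 289; offset = 288
Weekday index = (6 + 288) mod 7 = 0 -> Monday
Weekend days: Saturday, Sunday

No


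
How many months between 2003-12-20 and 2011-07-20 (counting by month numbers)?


From December 2003 to July 2011
8 years * 12 = 96 months, minus 5 months = 91

91 months


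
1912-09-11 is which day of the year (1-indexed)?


Date: September 11, 1912
Days in months 1 through 8: 244
Plus 11 days in September

Day of year: 255


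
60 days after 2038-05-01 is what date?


Start: 2038-05-01, add 60 days
May 2038 has 31 days: 31 - 1 = 30 days to May 31 -> 30 left
June 2038: 30 <= 30 -> lands on June 30

Result: 2038-06-30


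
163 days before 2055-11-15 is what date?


Start: 2055-11-15, subtract 163 days
Back 15 days from November 15 reaches October 31, 2055 -> 148 left
October 2055 has 31 days -> back to September 30, 2055 -> 117 left
September 2055 has 30 days -> back to August 31, 2055 -> 87 left
August 2055 has 31 days -> back to July 31, 2055 -> 56 left
July 2055 has 31 days -> back to June 30, 2055 -> 25 left
June 2055: 30 - 25 = 5 -> lands on June 5

Result: 2055-06-05


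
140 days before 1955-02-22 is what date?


Start: 1955-02-22, subtract 140 days
Back 22 days from February 22 reaches January 31, 1955 -> 118 left
January 1955 has 31 days -> back to December 31, 1954 -> 87 left
December 1954 has 31 days -> back to November 30, 1954 -> 56 left
November 1954 has 30 days -> back to October 31, 1954 -> 26 left
October 1954: 31 - 26 = 5 -> lands on October 5

Result: 1954-10-05


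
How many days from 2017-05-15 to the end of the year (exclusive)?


Day of year: 135 of 365
Remaining = 365 - 135

230 days


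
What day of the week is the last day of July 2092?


July 2092 has 31 days
Anchor: Jan 1, 2092. With p = 2092 - 1 = 2091: (p + p//4 - p//100 + p//400) mod 7 = (2091 + 522 - 20 + 5) mod 7 = 2598 mod 7 = 1 -> Tuesday (Mon=0 ... Sun=6)
Days before July (Jan-Jun): 182; July 1 index = (1 + 182) mod 7 = 1 -> Tuesday
Last day offset: 31 - 1 = 30 days
Weekday index = (1 + 30) mod 7 = 3

Thursday, July 31


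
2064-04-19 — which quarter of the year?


Month: April (month 4)
Q1: Jan-Mar, Q2: Apr-Jun, Q3: Jul-Sep, Q4: Oct-Dec

Q2


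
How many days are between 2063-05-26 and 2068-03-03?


From 2063-05-26 to 2068-03-03
2063-05-26: days before May = 31 + 28 + 31 + 30 = 120 (2063 is not a leap year); day of year = 120 + 26 = 146
2068-03-03: days before March = 31 + 29 = 60 (2068 is a leap year); day of year = 60 + 3 = 63
Rest of 2063: 365 - 146 = 219
Full years 2064 (366), 2065 (365), 2066 (365), 2067 (365): 1461
Total = 219 + 1461 + 63 = 1743

1743 days


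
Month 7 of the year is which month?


Month 7 of 12

July


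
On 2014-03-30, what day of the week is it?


Date: March 30, 2014
Anchor: Jan 1, 2014. With p = 2014 - 1 = 2013: (p + p//4 - p//100 + p//400) mod 7 = (2013 + 503 - 20 + 5) mod 7 = 2501 mod 7 = 2 -> Wednesday (Mon=0 ... Sun=6)
Days before March (Jan-Feb): 59; offset = 59 + 30 - 1 = 88
Weekday index = (2 + 88) mod 7 = 6

Day of the week: Sunday


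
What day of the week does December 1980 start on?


Target: December 1, 1980
Anchor: Jan 1, 1980. With p = 1980 - 1 = 1979: (p + p//4 - p//100 + p//400) mod 7 = (1979 + 494 - 19 + 4) mod 7 = 2458 mod 7 = 1 -> Tuesday (Mon=0 ... Sun=6)
Days before December (Jan-Nov): 335 days
Weekday index = (1 + 335) mod 7 = 0

Monday


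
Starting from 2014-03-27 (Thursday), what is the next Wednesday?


Current: Thursday
Target: Wednesday
Days ahead: 6

Next Wednesday: 2014-04-02


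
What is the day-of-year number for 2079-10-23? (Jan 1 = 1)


Date: October 23, 2079
Days in months 1 through 9: 273
Plus 23 days in October

Day of year: 296


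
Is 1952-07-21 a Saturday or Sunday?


Anchor: Jan 1, 1952. With p = 1952 - 1 = 1951: (p + p//4 - p//100 + p//400) mod 7 = (1951 + 487 - 19 + 4) mod 7 = 2423 mod 7 = 1 -> Tuesday (Mon=0 ... Sun=6)
Day of year: 203; offset = 202
Weekday index = (1 + 202) mod 7 = 0 -> Monday
Weekend days: Saturday, Sunday

No


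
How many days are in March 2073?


March 2073

31 days


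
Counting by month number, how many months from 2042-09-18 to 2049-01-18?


From September 2042 to January 2049
7 years * 12 = 84 months, minus 8 months = 76

76 months


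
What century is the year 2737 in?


Century = (year - 1) // 100 + 1
= (2737 - 1) // 100 + 1
= 2736 // 100 + 1
= 27 + 1

28th century


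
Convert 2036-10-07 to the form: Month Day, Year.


ISO 2036-10-07 parses as year=2036, month=10, day=07
Month 10 -> October

October 7, 2036


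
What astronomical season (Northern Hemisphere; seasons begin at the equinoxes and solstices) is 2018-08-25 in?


Date: August 25
Astronomical Summer (approx.; exact equinox/solstice day varies by year): June 21 to September 21
August 25 falls within the Summer window

Summer


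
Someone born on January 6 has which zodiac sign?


Date: January 6
Conventional tropical zodiac dates: Capricorn from December 22 onward; Aquarius starts January 20
January 6 falls within the Capricorn range

Capricorn


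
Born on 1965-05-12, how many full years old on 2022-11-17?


Birth: 1965-05-12
Reference: 2022-11-17
Year difference: 2022 - 1965 = 57

57 years old


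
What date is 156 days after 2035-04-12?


Start: 2035-04-12, add 156 days
April 2035 has 30 days: 30 - 12 = 18 days to April 30 -> 138 left
May 2035 has 31 days -> 107 left
June 2035 has 30 days -> 77 left
July 2035 has 31 days -> 46 left
August 2035 has 31 days -> 15 left
September 2035: 15 <= 30 -> lands on September 15

Result: 2035-09-15


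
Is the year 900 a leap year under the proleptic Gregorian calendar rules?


Gregorian leap year rule: divisible by 4, but not by 100, unless also by 400.
900 is divisible by 100 but not 400 -> not a leap year

No


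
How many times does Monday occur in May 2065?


May 2065 has 31 days
Anchor: Jan 1, 2065. With p = 2065 - 1 = 2064: (p + p//4 - p//100 + p//400) mod 7 = (2064 + 516 - 20 + 5) mod 7 = 2565 mod 7 = 3 -> Thursday (Mon=0 ... Sun=6)
Days before May (Jan-Apr): 120; May 1 index = (3 + 120) mod 7 = 4 -> Friday
First Monday is May 4
Mondays: 4, 11, 18, 25

4 Mondays


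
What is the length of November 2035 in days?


November 2035

30 days


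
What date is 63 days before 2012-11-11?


Start: 2012-11-11, subtract 63 days
Back 11 days from November 11 reaches October 31, 2012 -> 52 left
October 2012 has 31 days -> back to September 30, 2012 -> 21 left
September 2012: 30 - 21 = 9 -> lands on September 9

Result: 2012-09-09


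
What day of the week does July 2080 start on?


Target: July 1, 2080
Anchor: Jan 1, 2080. With p = 2080 - 1 = 2079: (p + p//4 - p//100 + p//400) mod 7 = (2079 + 519 - 20 + 5) mod 7 = 2583 mod 7 = 0 -> Monday (Mon=0 ... Sun=6)
Days before July (Jan-Jun): 182 days
Weekday index = (0 + 182) mod 7 = 0

Monday


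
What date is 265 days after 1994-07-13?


Start: 1994-07-13, add 265 days
July 1994 has 31 days: 31 - 13 = 18 days to July 31 -> 247 left
August 1994 has 31 days -> 216 left
September 1994 has 30 days -> 186 left
October 1994 has 31 days -> 155 left
November 1994 has 30 days -> 125 left
December 1994 has 31 days -> 94 left
January 1995 has 31 days -> 63 left
February 1995 has 28 days -> 35 left
March 1995 has 31 days -> 4 left
April 1995: 4 <= 30 -> lands on April 4

Result: 1995-04-04


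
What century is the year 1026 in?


Century = (year - 1) // 100 + 1
= (1026 - 1) // 100 + 1
= 1025 // 100 + 1
= 10 + 1

11th century


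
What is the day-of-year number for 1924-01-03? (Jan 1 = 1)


Date: January 3, 1924
No months before January
Plus 3 days in January

Day of year: 3


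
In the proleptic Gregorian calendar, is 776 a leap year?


Gregorian leap year rule: divisible by 4, but not by 100, unless also by 400.
776 is divisible by 4 but not 100 -> leap year

Yes


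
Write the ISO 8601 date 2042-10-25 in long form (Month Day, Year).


ISO 2042-10-25 parses as year=2042, month=10, day=25
Month 10 -> October

October 25, 2042


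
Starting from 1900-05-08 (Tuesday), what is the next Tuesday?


Current: Tuesday
Target: Tuesday
Days ahead: 7

Next Tuesday: 1900-05-15


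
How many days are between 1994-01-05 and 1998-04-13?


From 1994-01-05 to 1998-04-13
1994-01-05: day of year = 5
1998-04-13: days before April = 31 + 28 + 31 = 90 (1998 is not a leap year); day of year = 90 + 13 = 103
Rest of 1994: 365 - 5 = 360
Full years 1995 (365), 1996 (366), 1997 (365): 1096
Total = 360 + 1096 + 103 = 1559

1559 days


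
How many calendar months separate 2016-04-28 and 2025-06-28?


From April 2016 to June 2025
9 years * 12 = 108 months, plus 2 months = 110

110 months


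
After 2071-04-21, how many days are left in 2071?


Day of year: 111 of 365
Remaining = 365 - 111

254 days


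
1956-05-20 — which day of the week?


Date: May 20, 1956
Anchor: Jan 1, 1956. With p = 1956 - 1 = 1955: (p + p//4 - p//100 + p//400) mod 7 = (1955 + 488 - 19 + 4) mod 7 = 2428 mod 7 = 6 -> Sunday (Mon=0 ... Sun=6)
Days before May (Jan-Apr): 121; offset = 121 + 20 - 1 = 140
Weekday index = (6 + 140) mod 7 = 6

Day of the week: Sunday


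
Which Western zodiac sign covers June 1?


Date: June 1
Conventional tropical zodiac dates: Gemini from May 21 onward; Cancer starts June 21
June 1 falls within the Gemini range

Gemini


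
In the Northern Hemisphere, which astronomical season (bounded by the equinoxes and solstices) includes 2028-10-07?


Date: October 7
Astronomical Autumn (approx.; exact equinox/solstice day varies by year): September 22 to December 20
October 7 falls within the Autumn window

Autumn


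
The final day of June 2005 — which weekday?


June 2005 has 30 days
Anchor: Jan 1, 2005. With p = 2005 - 1 = 2004: (p + p//4 - p//100 + p//400) mod 7 = (2004 + 501 - 20 + 5) mod 7 = 2490 mod 7 = 5 -> Saturday (Mon=0 ... Sun=6)
Days before June (Jan-May): 151; June 1 index = (5 + 151) mod 7 = 2 -> Wednesday
Last day offset: 30 - 1 = 29 days
Weekday index = (2 + 29) mod 7 = 3

Thursday, June 30


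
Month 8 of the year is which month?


Month 8 of 12

August


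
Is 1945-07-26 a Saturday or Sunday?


Anchor: Jan 1, 1945. With p = 1945 - 1 = 1944: (p + p//4 - p//100 + p//400) mod 7 = (1944 + 486 - 19 + 4) mod 7 = 2415 mod 7 = 0 -> Monday (Mon=0 ... Sun=6)
Day of year: 207; offset = 206
Weekday index = (0 + 206) mod 7 = 3 -> Thursday
Weekend days: Saturday, Sunday

No


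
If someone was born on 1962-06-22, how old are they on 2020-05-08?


Birth: 1962-06-22
Reference: 2020-05-08
Year difference: 2020 - 1962 = 58
Birthday not yet reached in 2020, subtract 1

57 years old


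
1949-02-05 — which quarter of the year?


Month: February (month 2)
Q1: Jan-Mar, Q2: Apr-Jun, Q3: Jul-Sep, Q4: Oct-Dec

Q1


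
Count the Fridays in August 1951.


August 1951 has 31 days
Anchor: Jan 1, 1951. With p = 1951 - 1 = 1950: (p + p//4 - p//100 + p//400) mod 7 = (1950 + 487 - 19 + 4) mod 7 = 2422 mod 7 = 0 -> Monday (Mon=0 ... Sun=6)
Days before August (Jan-Jul): 212; August 1 index = (0 + 212) mod 7 = 2 -> Wednesday
First Friday is August 3
Fridays: 3, 10, 17, 24, 31

5 Fridays


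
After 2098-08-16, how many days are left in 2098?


Day of year: 228 of 365
Remaining = 365 - 228

137 days


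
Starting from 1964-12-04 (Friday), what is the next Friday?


Current: Friday
Target: Friday
Days ahead: 7

Next Friday: 1964-12-11


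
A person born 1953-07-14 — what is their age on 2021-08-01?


Birth: 1953-07-14
Reference: 2021-08-01
Year difference: 2021 - 1953 = 68

68 years old


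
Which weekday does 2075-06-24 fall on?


Date: June 24, 2075
Anchor: Jan 1, 2075. With p = 2075 - 1 = 2074: (p + p//4 - p//100 + p//400) mod 7 = (2074 + 518 - 20 + 5) mod 7 = 2577 mod 7 = 1 -> Tuesday (Mon=0 ... Sun=6)
Days before June (Jan-May): 151; offset = 151 + 24 - 1 = 174
Weekday index = (1 + 174) mod 7 = 0

Day of the week: Monday


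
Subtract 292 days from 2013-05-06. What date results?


Start: 2013-05-06, subtract 292 days
Back 6 days from May 6 reaches April 30, 2013 -> 286 left
April 2013 has 30 days -> back to March 31, 2013 -> 256 left
March 2013 has 31 days -> back to February 28, 2013 -> 225 left
February 2013 has 28 days -> back to January 31, 2013 -> 197 left
January 2013 has 31 days -> back to December 31, 2012 -> 166 left
December 2012 has 31 days -> back to November 30, 2012 -> 135 left
November 2012 has 30 days -> back to October 31, 2012 -> 105 left
October 2012 has 31 days -> back to September 30, 2012 -> 74 left
September 2012 has 30 days -> back to August 31, 2012 -> 44 left
August 2012 has 31 days -> back to July 31, 2012 -> 13 left
July 2012: 31 - 13 = 18 -> lands on July 18

Result: 2012-07-18


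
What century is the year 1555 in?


Century = (year - 1) // 100 + 1
= (1555 - 1) // 100 + 1
= 1554 // 100 + 1
= 15 + 1

16th century


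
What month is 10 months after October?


October is month 10
10 + 10 = 20; wrap: 20 - 12 = 8

August


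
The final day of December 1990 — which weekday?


December 1990 has 31 days
Anchor: Jan 1, 1990. With p = 1990 - 1 = 1989: (p + p//4 - p//100 + p//400) mod 7 = (1989 + 497 - 19 + 4) mod 7 = 2471 mod 7 = 0 -> Monday (Mon=0 ... Sun=6)
Days before December (Jan-Nov): 334; December 1 index = (0 + 334) mod 7 = 5 -> Saturday
Last day offset: 31 - 1 = 30 days
Weekday index = (5 + 30) mod 7 = 0

Monday, December 31


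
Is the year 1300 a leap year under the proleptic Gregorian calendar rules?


Gregorian leap year rule: divisible by 4, but not by 100, unless also by 400.
1300 is divisible by 100 but not 400 -> not a leap year

No


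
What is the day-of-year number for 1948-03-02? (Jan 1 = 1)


Date: March 2, 1948
Days in months 1 through 2: 60
Plus 2 days in March

Day of year: 62


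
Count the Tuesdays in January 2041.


January 2041 has 31 days
Anchor: Jan 1, 2041. With p = 2041 - 1 = 2040: (p + p//4 - p//100 + p//400) mod 7 = (2040 + 510 - 20 + 5) mod 7 = 2535 mod 7 = 1 -> Tuesday (Mon=0 ... Sun=6)
January 1 is the anchor itself -> Tuesday
First Tuesday is January 1
Tuesdays: 1, 8, 15, 22, 29

5 Tuesdays


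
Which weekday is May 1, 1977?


Target: May 1, 1977
Anchor: Jan 1, 1977. With p = 1977 - 1 = 1976: (p + p//4 - p//100 + p//400) mod 7 = (1976 + 494 - 19 + 4) mod 7 = 2455 mod 7 = 5 -> Saturday (Mon=0 ... Sun=6)
Days before May (Jan-Apr): 120 days
Weekday index = (5 + 120) mod 7 = 6

Sunday


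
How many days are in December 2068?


December 2068

31 days


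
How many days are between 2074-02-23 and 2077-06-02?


From 2074-02-23 to 2077-06-02
2074-02-23: days before February = 31; day of year = 31 + 23 = 54
2077-06-02: days before June = 31 + 28 + 31 + 30 + 31 = 151 (2077 is not a leap year); day of year = 151 + 2 = 153
Rest of 2074: 365 - 54 = 311
Full years 2075 (365), 2076 (366): 731
Total = 311 + 731 + 153 = 1195

1195 days


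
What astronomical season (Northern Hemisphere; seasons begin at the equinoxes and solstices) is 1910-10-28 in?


Date: October 28
Astronomical Autumn (approx.; exact equinox/solstice day varies by year): September 22 to December 20
October 28 falls within the Autumn window

Autumn


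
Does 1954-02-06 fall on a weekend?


Anchor: Jan 1, 1954. With p = 1954 - 1 = 1953: (p + p//4 - p//100 + p//400) mod 7 = (1953 + 488 - 19 + 4) mod 7 = 2426 mod 7 = 4 -> Friday (Mon=0 ... Sun=6)
Day of year: 37; offset = 36
Weekday index = (4 + 36) mod 7 = 5 -> Saturday
Weekend days: Saturday, Sunday

Yes


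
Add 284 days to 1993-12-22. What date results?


Start: 1993-12-22, add 284 days
December 1993 has 31 days: 31 - 22 = 9 days to December 31 -> 275 left
January 1994 has 31 days -> 244 left
February 1994 has 28 days -> 216 left
March 1994 has 31 days -> 185 left
April 1994 has 30 days -> 155 left
May 1994 has 31 days -> 124 left
June 1994 has 30 days -> 94 left
July 1994 has 31 days -> 63 left
August 1994 has 31 days -> 32 left
September 1994 has 30 days -> 2 left
October 1994: 2 <= 31 -> lands on October 2

Result: 1994-10-02


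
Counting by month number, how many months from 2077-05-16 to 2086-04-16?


From May 2077 to April 2086
9 years * 12 = 108 months, minus 1 month = 107

107 months


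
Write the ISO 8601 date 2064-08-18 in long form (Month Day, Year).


ISO 2064-08-18 parses as year=2064, month=08, day=18
Month 8 -> August

August 18, 2064


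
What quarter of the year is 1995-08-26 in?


Month: August (month 8)
Q1: Jan-Mar, Q2: Apr-Jun, Q3: Jul-Sep, Q4: Oct-Dec

Q3


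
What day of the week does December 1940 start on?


Target: December 1, 1940
Anchor: Jan 1, 1940. With p = 1940 - 1 = 1939: (p + p//4 - p//100 + p//400) mod 7 = (1939 + 484 - 19 + 4) mod 7 = 2408 mod 7 = 0 -> Monday (Mon=0 ... Sun=6)
Days before December (Jan-Nov): 335 days
Weekday index = (0 + 335) mod 7 = 6

Sunday


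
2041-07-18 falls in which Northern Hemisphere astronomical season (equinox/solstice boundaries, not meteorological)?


Date: July 18
Astronomical Summer (approx.; exact equinox/solstice day varies by year): June 21 to September 21
July 18 falls within the Summer window

Summer


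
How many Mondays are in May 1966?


May 1966 has 31 days
Anchor: Jan 1, 1966. With p = 1966 - 1 = 1965: (p + p//4 - p//100 + p//400) mod 7 = (1965 + 491 - 19 + 4) mod 7 = 2441 mod 7 = 5 -> Saturday (Mon=0 ... Sun=6)
Days before May (Jan-Apr): 120; May 1 index = (5 + 120) mod 7 = 6 -> Sunday
First Monday is May 2
Mondays: 2, 9, 16, 23, 30

5 Mondays


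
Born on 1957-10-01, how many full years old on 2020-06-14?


Birth: 1957-10-01
Reference: 2020-06-14
Year difference: 2020 - 1957 = 63
Birthday not yet reached in 2020, subtract 1

62 years old


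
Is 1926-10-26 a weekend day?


Anchor: Jan 1, 1926. With p = 1926 - 1 = 1925: (p + p//4 - p//100 + p//400) mod 7 = (1925 + 481 - 19 + 4) mod 7 = 2391 mod 7 = 4 -> Friday (Mon=0 ... Sun=6)
Day of year: 299; offset = 298
Weekday index = (4 + 298) mod 7 = 1 -> Tuesday
Weekend days: Saturday, Sunday

No


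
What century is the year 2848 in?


Century = (year - 1) // 100 + 1
= (2848 - 1) // 100 + 1
= 2847 // 100 + 1
= 28 + 1

29th century


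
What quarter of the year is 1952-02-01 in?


Month: February (month 2)
Q1: Jan-Mar, Q2: Apr-Jun, Q3: Jul-Sep, Q4: Oct-Dec

Q1


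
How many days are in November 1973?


November 1973

30 days


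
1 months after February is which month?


February is month 2
2 + 1 = 3

March


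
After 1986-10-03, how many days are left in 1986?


Day of year: 276 of 365
Remaining = 365 - 276

89 days


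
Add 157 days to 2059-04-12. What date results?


Start: 2059-04-12, add 157 days
April 2059 has 30 days: 30 - 12 = 18 days to April 30 -> 139 left
May 2059 has 31 days -> 108 left
June 2059 has 30 days -> 78 left
July 2059 has 31 days -> 47 left
August 2059 has 31 days -> 16 left
September 2059: 16 <= 30 -> lands on September 16

Result: 2059-09-16


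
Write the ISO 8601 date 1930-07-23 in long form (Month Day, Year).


ISO 1930-07-23 parses as year=1930, month=07, day=23
Month 7 -> July

July 23, 1930


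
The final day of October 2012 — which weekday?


October 2012 has 31 days
Anchor: Jan 1, 2012. With p = 2012 - 1 = 2011: (p + p//4 - p//100 + p//400) mod 7 = (2011 + 502 - 20 + 5) mod 7 = 2498 mod 7 = 6 -> Sunday (Mon=0 ... Sun=6)
Days before October (Jan-Sep): 274; October 1 index = (6 + 274) mod 7 = 0 -> Monday
Last day offset: 31 - 1 = 30 days
Weekday index = (0 + 30) mod 7 = 2

Wednesday, October 31


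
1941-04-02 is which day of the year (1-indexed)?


Date: April 2, 1941
Days in months 1 through 3: 90
Plus 2 days in April

Day of year: 92


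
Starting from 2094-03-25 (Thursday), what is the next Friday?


Current: Thursday
Target: Friday
Days ahead: 1

Next Friday: 2094-03-26


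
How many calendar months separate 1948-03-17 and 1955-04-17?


From March 1948 to April 1955
7 years * 12 = 84 months, plus 1 month = 85

85 months


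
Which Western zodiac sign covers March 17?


Date: March 17
Conventional tropical zodiac dates: Pisces from February 19 onward; Aries starts March 21
March 17 falls within the Pisces range

Pisces


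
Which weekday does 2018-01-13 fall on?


Date: January 13, 2018
Anchor: Jan 1, 2018. With p = 2018 - 1 = 2017: (p + p//4 - p//100 + p//400) mod 7 = (2017 + 504 - 20 + 5) mod 7 = 2506 mod 7 = 0 -> Monday (Mon=0 ... Sun=6)
Days into year = 13 - 1 = 12
Weekday index = (0 + 12) mod 7 = 5

Day of the week: Saturday


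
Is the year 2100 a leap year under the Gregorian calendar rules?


Gregorian leap year rule: divisible by 4, but not by 100, unless also by 400.
2100 is divisible by 100 but not 400 -> not a leap year

No


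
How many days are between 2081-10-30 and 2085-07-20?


From 2081-10-30 to 2085-07-20
2081-10-30: days before October = 31 + 28 + 31 + 30 + 31 + 30 + 31 + 31 + 30 = 273 (2081 is not a leap year); day of year = 273 + 30 = 303
2085-07-20: days before July = 31 + 28 + 31 + 30 + 31 + 30 = 181 (2085 is not a leap year); day of year = 181 + 20 = 201
Rest of 2081: 365 - 303 = 62
Full years 2082 (365), 2083 (365), 2084 (366): 1096
Total = 62 + 1096 + 201 = 1359

1359 days


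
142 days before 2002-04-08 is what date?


Start: 2002-04-08, subtract 142 days
Back 8 days from April 8 reaches March 31, 2002 -> 134 left
March 2002 has 31 days -> back to February 28, 2002 -> 103 left
February 2002 has 28 days -> back to January 31, 2002 -> 75 left
January 2002 has 31 days -> back to December 31, 2001 -> 44 left
December 2001 has 31 days -> back to November 30, 2001 -> 13 left
November 2001: 30 - 13 = 17 -> lands on November 17

Result: 2001-11-17


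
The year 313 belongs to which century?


Century = (year - 1) // 100 + 1
= (313 - 1) // 100 + 1
= 312 // 100 + 1
= 3 + 1

4th century


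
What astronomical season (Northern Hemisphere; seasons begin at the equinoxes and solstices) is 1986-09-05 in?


Date: September 5
Astronomical Summer (approx.; exact equinox/solstice day varies by year): June 21 to September 21
September 5 falls within the Summer window

Summer


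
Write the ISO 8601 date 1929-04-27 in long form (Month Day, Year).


ISO 1929-04-27 parses as year=1929, month=04, day=27
Month 4 -> April

April 27, 1929


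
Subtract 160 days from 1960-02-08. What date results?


Start: 1960-02-08, subtract 160 days
Back 8 days from February 8 reaches January 31, 1960 -> 152 left
January 1960 has 31 days -> back to December 31, 1959 -> 121 left
December 1959 has 31 days -> back to November 30, 1959 -> 90 left
November 1959 has 30 days -> back to October 31, 1959 -> 60 left
October 1959 has 31 days -> back to September 30, 1959 -> 29 left
September 1959: 30 - 29 = 1 -> lands on September 1

Result: 1959-09-01


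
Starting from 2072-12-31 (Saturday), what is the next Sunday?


Current: Saturday
Target: Sunday
Days ahead: 1

Next Sunday: 2073-01-01


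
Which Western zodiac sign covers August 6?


Date: August 6
Conventional tropical zodiac dates: Leo from July 23 onward; Virgo starts August 23
August 6 falls within the Leo range

Leo


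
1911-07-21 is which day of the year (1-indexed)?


Date: July 21, 1911
Days in months 1 through 6: 181
Plus 21 days in July

Day of year: 202


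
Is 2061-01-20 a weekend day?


Anchor: Jan 1, 2061. With p = 2061 - 1 = 2060: (p + p//4 - p//100 + p//400) mod 7 = (2060 + 515 - 20 + 5) mod 7 = 2560 mod 7 = 5 -> Saturday (Mon=0 ... Sun=6)
Day of year: 20; offset = 19
Weekday index = (5 + 19) mod 7 = 3 -> Thursday
Weekend days: Saturday, Sunday

No


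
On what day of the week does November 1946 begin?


Target: November 1, 1946
Anchor: Jan 1, 1946. With p = 1946 - 1 = 1945: (p + p//4 - p//100 + p//400) mod 7 = (1945 + 486 - 19 + 4) mod 7 = 2416 mod 7 = 1 -> Tuesday (Mon=0 ... Sun=6)
Days before November (Jan-Oct): 304 days
Weekday index = (1 + 304) mod 7 = 4

Friday


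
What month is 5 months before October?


October is month 10
10 - 5 = 5

May


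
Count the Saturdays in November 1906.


November 1906 has 30 days
Anchor: Jan 1, 1906. With p = 1906 - 1 = 1905: (p + p//4 - p//100 + p//400) mod 7 = (1905 + 476 - 19 + 4) mod 7 = 2366 mod 7 = 0 -> Monday (Mon=0 ... Sun=6)
Days before November (Jan-Oct): 304; November 1 index = (0 + 304) mod 7 = 3 -> Thursday
First Saturday is November 3
Saturdays: 3, 10, 17, 24

4 Saturdays


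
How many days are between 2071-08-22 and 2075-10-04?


From 2071-08-22 to 2075-10-04
2071-08-22: days before August = 31 + 28 + 31 + 30 + 31 + 30 + 31 = 212 (2071 is not a leap year); day of year = 212 + 22 = 234
2075-10-04: days before October = 31 + 28 + 31 + 30 + 31 + 30 + 31 + 31 + 30 = 273 (2075 is not a leap year); day of year = 273 + 4 = 277
Rest of 2071: 365 - 234 = 131
Full years 2072 (366), 2073 (365), 2074 (365): 1096
Total = 131 + 1096 + 277 = 1504

1504 days


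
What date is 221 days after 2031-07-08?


Start: 2031-07-08, add 221 days
July 2031 has 31 days: 31 - 8 = 23 days to July 31 -> 198 left
August 2031 has 31 days -> 167 left
September 2031 has 30 days -> 137 left
October 2031 has 31 days -> 106 left
November 2031 has 30 days -> 76 left
December 2031 has 31 days -> 45 left
January 2032 has 31 days -> 14 left
February 2032: 14 <= 29 -> lands on February 14

Result: 2032-02-14


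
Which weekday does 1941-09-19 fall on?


Date: September 19, 1941
Anchor: Jan 1, 1941. With p = 1941 - 1 = 1940: (p + p//4 - p//100 + p//400) mod 7 = (1940 + 485 - 19 + 4) mod 7 = 2410 mod 7 = 2 -> Wednesday (Mon=0 ... Sun=6)
Days before September (Jan-Aug): 243; offset = 243 + 19 - 1 = 261
Weekday index = (2 + 261) mod 7 = 4

Day of the week: Friday


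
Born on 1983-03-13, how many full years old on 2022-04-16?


Birth: 1983-03-13
Reference: 2022-04-16
Year difference: 2022 - 1983 = 39

39 years old


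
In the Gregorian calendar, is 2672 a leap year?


Gregorian leap year rule: divisible by 4, but not by 100, unless also by 400.
2672 is divisible by 4 but not 100 -> leap year

Yes


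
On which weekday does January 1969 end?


January 1969 has 31 days
Anchor: Jan 1, 1969. With p = 1969 - 1 = 1968: (p + p//4 - p//100 + p//400) mod 7 = (1968 + 492 - 19 + 4) mod 7 = 2445 mod 7 = 2 -> Wednesday (Mon=0 ... Sun=6)
January 1 is the anchor itself -> Wednesday
Last day offset: 31 - 1 = 30 days
Weekday index = (2 + 30) mod 7 = 4

Friday, January 31


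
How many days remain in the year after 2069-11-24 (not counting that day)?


Day of year: 328 of 365
Remaining = 365 - 328

37 days


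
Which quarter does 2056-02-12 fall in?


Month: February (month 2)
Q1: Jan-Mar, Q2: Apr-Jun, Q3: Jul-Sep, Q4: Oct-Dec

Q1


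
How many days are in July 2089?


July 2089

31 days


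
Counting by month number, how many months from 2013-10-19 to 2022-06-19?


From October 2013 to June 2022
9 years * 12 = 108 months, minus 4 months = 104

104 months


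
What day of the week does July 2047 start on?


Target: July 1, 2047
Anchor: Jan 1, 2047. With p = 2047 - 1 = 2046: (p + p//4 - p//100 + p//400) mod 7 = (2046 + 511 - 20 + 5) mod 7 = 2542 mod 7 = 1 -> Tuesday (Mon=0 ... Sun=6)
Days before July (Jan-Jun): 181 days
Weekday index = (1 + 181) mod 7 = 0

Monday


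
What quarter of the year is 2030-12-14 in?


Month: December (month 12)
Q1: Jan-Mar, Q2: Apr-Jun, Q3: Jul-Sep, Q4: Oct-Dec

Q4


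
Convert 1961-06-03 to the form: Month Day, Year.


ISO 1961-06-03 parses as year=1961, month=06, day=03
Month 6 -> June

June 3, 1961


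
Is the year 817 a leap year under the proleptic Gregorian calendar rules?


Gregorian leap year rule: divisible by 4, but not by 100, unless also by 400.
817 is not divisible by 4 -> not a leap year

No


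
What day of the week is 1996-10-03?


Date: October 3, 1996
Anchor: Jan 1, 1996. With p = 1996 - 1 = 1995: (p + p//4 - p//100 + p//400) mod 7 = (1995 + 498 - 19 + 4) mod 7 = 2478 mod 7 = 0 -> Monday (Mon=0 ... Sun=6)
Days before October (Jan-Sep): 274; offset = 274 + 3 - 1 = 276
Weekday index = (0 + 276) mod 7 = 3

Day of the week: Thursday


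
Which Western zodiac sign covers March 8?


Date: March 8
Conventional tropical zodiac dates: Pisces from February 19 onward; Aries starts March 21
March 8 falls within the Pisces range

Pisces


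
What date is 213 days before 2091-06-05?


Start: 2091-06-05, subtract 213 days
Back 5 days from June 5 reaches May 31, 2091 -> 208 left
May 2091 has 31 days -> back to April 30, 2091 -> 177 left
April 2091 has 30 days -> back to March 31, 2091 -> 147 left
March 2091 has 31 days -> back to February 28, 2091 -> 116 left
February 2091 has 28 days -> back to January 31, 2091 -> 88 left
January 2091 has 31 days -> back to December 31, 2090 -> 57 left
December 2090 has 31 days -> back to November 30, 2090 -> 26 left
November 2090: 30 - 26 = 4 -> lands on November 4

Result: 2090-11-04


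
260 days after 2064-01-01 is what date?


Start: 2064-01-01, add 260 days
January 2064 has 31 days: 31 - 1 = 30 days to January 31 -> 230 left
February 2064 has 29 days -> 201 left
March 2064 has 31 days -> 170 left
April 2064 has 30 days -> 140 left
May 2064 has 31 days -> 109 left
June 2064 has 30 days -> 79 left
July 2064 has 31 days -> 48 left
August 2064 has 31 days -> 17 left
September 2064: 17 <= 30 -> lands on September 17

Result: 2064-09-17


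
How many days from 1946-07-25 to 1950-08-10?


From 1946-07-25 to 1950-08-10
1946-07-25: days before July = 31 + 28 + 31 + 30 + 31 + 30 = 181 (1946 is not a leap year); day of year = 181 + 25 = 206
1950-08-10: days before August = 31 + 28 + 31 + 30 + 31 + 30 + 31 = 212 (1950 is not a leap year); day of year = 212 + 10 = 222
Rest of 1946: 365 - 206 = 159
Full years 1947 (365), 1948 (366), 1949 (365): 1096
Total = 159 + 1096 + 222 = 1477

1477 days


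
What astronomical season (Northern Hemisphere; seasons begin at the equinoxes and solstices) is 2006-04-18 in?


Date: April 18
Astronomical Spring (approx.; exact equinox/solstice day varies by year): March 20 to June 20
April 18 falls within the Spring window

Spring


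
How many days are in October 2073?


October 2073

31 days


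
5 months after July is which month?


July is month 7
7 + 5 = 12

December


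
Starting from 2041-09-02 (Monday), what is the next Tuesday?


Current: Monday
Target: Tuesday
Days ahead: 1

Next Tuesday: 2041-09-03


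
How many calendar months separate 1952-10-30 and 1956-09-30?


From October 1952 to September 1956
4 years * 12 = 48 months, minus 1 month = 47

47 months


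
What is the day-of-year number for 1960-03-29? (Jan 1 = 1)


Date: March 29, 1960
Days in months 1 through 2: 60
Plus 29 days in March

Day of year: 89


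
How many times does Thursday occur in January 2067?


January 2067 has 31 days
Anchor: Jan 1, 2067. With p = 2067 - 1 = 2066: (p + p//4 - p//100 + p//400) mod 7 = (2066 + 516 - 20 + 5) mod 7 = 2567 mod 7 = 5 -> Saturday (Mon=0 ... Sun=6)
January 1 is the anchor itself -> Saturday
First Thursday is January 6
Thursdays: 6, 13, 20, 27

4 Thursdays


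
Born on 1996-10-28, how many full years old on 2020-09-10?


Birth: 1996-10-28
Reference: 2020-09-10
Year difference: 2020 - 1996 = 24
Birthday not yet reached in 2020, subtract 1

23 years old


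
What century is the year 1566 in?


Century = (year - 1) // 100 + 1
= (1566 - 1) // 100 + 1
= 1565 // 100 + 1
= 15 + 1

16th century


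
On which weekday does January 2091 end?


January 2091 has 31 days
Anchor: Jan 1, 2091. With p = 2091 - 1 = 2090: (p + p//4 - p//100 + p//400) mod 7 = (2090 + 522 - 20 + 5) mod 7 = 2597 mod 7 = 0 -> Monday (Mon=0 ... Sun=6)
January 1 is the anchor itself -> Monday
Last day offset: 31 - 1 = 30 days
Weekday index = (0 + 30) mod 7 = 2

Wednesday, January 31


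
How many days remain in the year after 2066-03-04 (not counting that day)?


Day of year: 63 of 365
Remaining = 365 - 63

302 days


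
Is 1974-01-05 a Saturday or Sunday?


Anchor: Jan 1, 1974. With p = 1974 - 1 = 1973: (p + p//4 - p//100 + p//400) mod 7 = (1973 + 493 - 19 + 4) mod 7 = 2451 mod 7 = 1 -> Tuesday (Mon=0 ... Sun=6)
Day of year: 5; offset = 4
Weekday index = (1 + 4) mod 7 = 5 -> Saturday
Weekend days: Saturday, Sunday

Yes


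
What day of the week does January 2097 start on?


Target: January 1, 2097
Anchor: Jan 1, 2097. With p = 2097 - 1 = 2096: (p + p//4 - p//100 + p//400) mod 7 = (2096 + 524 - 20 + 5) mod 7 = 2605 mod 7 = 1 -> Tuesday (Mon=0 ... Sun=6)
Offset from anchor: 0 days
Weekday index = (1 + 0) mod 7 = 1

Tuesday


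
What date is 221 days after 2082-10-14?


Start: 2082-10-14, add 221 days
October 2082 has 31 days: 31 - 14 = 17 days to October 31 -> 204 left
November 2082 has 30 days -> 174 left
December 2082 has 31 days -> 143 left
January 2083 has 31 days -> 112 left
February 2083 has 28 days -> 84 left
March 2083 has 31 days -> 53 left
April 2083 has 30 days -> 23 left
May 2083: 23 <= 31 -> lands on May 23

Result: 2083-05-23


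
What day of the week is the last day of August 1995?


August 1995 has 31 days
Anchor: Jan 1, 1995. With p = 1995 - 1 = 1994: (p + p//4 - p//100 + p//400) mod 7 = (1994 + 498 - 19 + 4) mod 7 = 2477 mod 7 = 6 -> Sunday (Mon=0 ... Sun=6)
Days before August (Jan-Jul): 212; August 1 index = (6 + 212) mod 7 = 1 -> Tuesday
Last day offset: 31 - 1 = 30 days
Weekday index = (1 + 30) mod 7 = 3

Thursday, August 31


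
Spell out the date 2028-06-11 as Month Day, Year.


ISO 2028-06-11 parses as year=2028, month=06, day=11
Month 6 -> June

June 11, 2028


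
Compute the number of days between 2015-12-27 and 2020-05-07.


From 2015-12-27 to 2020-05-07
2015-12-27: days before December = 31 + 28 + 31 + 30 + 31 + 30 + 31 + 31 + 30 + 31 + 30 = 334 (2015 is not a leap year); day of year = 334 + 27 = 361
2020-05-07: days before May = 31 + 29 + 31 + 30 = 121 (2020 is a leap year); day of year = 121 + 7 = 128
Rest of 2015: 365 - 361 = 4
Full years 2016 (366), 2017 (365), 2018 (365), 2019 (365): 1461
Total = 4 + 1461 + 128 = 1593

1593 days


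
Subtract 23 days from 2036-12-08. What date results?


Start: 2036-12-08, subtract 23 days
Back 8 days from December 8 reaches November 30, 2036 -> 15 left
November 2036: 30 - 15 = 15 -> lands on November 15

Result: 2036-11-15


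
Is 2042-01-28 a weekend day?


Anchor: Jan 1, 2042. With p = 2042 - 1 = 2041: (p + p//4 - p//100 + p//400) mod 7 = (2041 + 510 - 20 + 5) mod 7 = 2536 mod 7 = 2 -> Wednesday (Mon=0 ... Sun=6)
Day of year: 28; offset = 27
Weekday index = (2 + 27) mod 7 = 1 -> Tuesday
Weekend days: Saturday, Sunday

No


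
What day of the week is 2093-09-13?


Date: September 13, 2093
Anchor: Jan 1, 2093. With p = 2093 - 1 = 2092: (p + p//4 - p//100 + p//400) mod 7 = (2092 + 523 - 20 + 5) mod 7 = 2600 mod 7 = 3 -> Thursday (Mon=0 ... Sun=6)
Days before September (Jan-Aug): 243; offset = 243 + 13 - 1 = 255
Weekday index = (3 + 255) mod 7 = 6

Day of the week: Sunday


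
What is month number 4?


Month 4 of 12

April


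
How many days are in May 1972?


May 1972

31 days


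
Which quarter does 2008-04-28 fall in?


Month: April (month 4)
Q1: Jan-Mar, Q2: Apr-Jun, Q3: Jul-Sep, Q4: Oct-Dec

Q2


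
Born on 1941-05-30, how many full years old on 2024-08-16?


Birth: 1941-05-30
Reference: 2024-08-16
Year difference: 2024 - 1941 = 83

83 years old


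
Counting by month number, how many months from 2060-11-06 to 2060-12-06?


From November 2060 to December 2060
0 years * 12 = 0 months, plus 1 month = 1

1 month


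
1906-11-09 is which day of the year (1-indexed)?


Date: November 9, 1906
Days in months 1 through 10: 304
Plus 9 days in November

Day of year: 313


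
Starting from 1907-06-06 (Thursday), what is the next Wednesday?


Current: Thursday
Target: Wednesday
Days ahead: 6

Next Wednesday: 1907-06-12


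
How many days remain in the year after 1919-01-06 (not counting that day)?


Day of year: 6 of 365
Remaining = 365 - 6

359 days


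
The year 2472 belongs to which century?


Century = (year - 1) // 100 + 1
= (2472 - 1) // 100 + 1
= 2471 // 100 + 1
= 24 + 1

25th century


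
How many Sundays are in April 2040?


April 2040 has 30 days
Anchor: Jan 1, 2040. With p = 2040 - 1 = 2039: (p + p//4 - p//100 + p//400) mod 7 = (2039 + 509 - 20 + 5) mod 7 = 2533 mod 7 = 6 -> Sunday (Mon=0 ... Sun=6)
Days before April (Jan-Mar): 91; April 1 index = (6 + 91) mod 7 = 6 -> Sunday
First Sunday is April 1
Sundays: 1, 8, 15, 22, 29

5 Sundays


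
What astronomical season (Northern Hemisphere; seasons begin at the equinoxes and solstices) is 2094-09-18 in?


Date: September 18
Astronomical Summer (approx.; exact equinox/solstice day varies by year): June 21 to September 21
September 18 falls within the Summer window

Summer


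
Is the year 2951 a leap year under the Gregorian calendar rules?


Gregorian leap year rule: divisible by 4, but not by 100, unless also by 400.
2951 is not divisible by 4 -> not a leap year

No


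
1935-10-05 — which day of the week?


Date: October 5, 1935
Anchor: Jan 1, 1935. With p = 1935 - 1 = 1934: (p + p//4 - p//100 + p//400) mod 7 = (1934 + 483 - 19 + 4) mod 7 = 2402 mod 7 = 1 -> Tuesday (Mon=0 ... Sun=6)
Days before October (Jan-Sep): 273; offset = 273 + 5 - 1 = 277
Weekday index = (1 + 277) mod 7 = 5

Day of the week: Saturday


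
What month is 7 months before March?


March is month 3
3 - 7 = -4; wrap: -4 + 12 = 8

August


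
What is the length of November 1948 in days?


November 1948

30 days


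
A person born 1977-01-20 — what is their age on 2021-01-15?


Birth: 1977-01-20
Reference: 2021-01-15
Year difference: 2021 - 1977 = 44
Birthday not yet reached in 2021, subtract 1

43 years old


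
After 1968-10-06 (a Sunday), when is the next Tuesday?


Current: Sunday
Target: Tuesday
Days ahead: 2

Next Tuesday: 1968-10-08
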